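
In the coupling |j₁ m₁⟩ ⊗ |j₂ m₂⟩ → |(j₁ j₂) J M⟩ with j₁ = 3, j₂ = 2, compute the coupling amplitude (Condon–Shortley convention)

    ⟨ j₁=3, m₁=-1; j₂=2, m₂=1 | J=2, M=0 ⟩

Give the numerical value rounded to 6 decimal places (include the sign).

+√(1/7) = +0.377964

j₁+j₂−J=3  J+j₁−j₂=3  J−j₁+j₂=1  j₁+j₂+J+1=8
(j₁±m₁, j₂±m₂, J±M) = (2,4,3,1,2,2)
P² = 36/7
sum k=2..3:
  [2] +1/4 = 1/4
  [3] −1/12 = -1/12
S = 1/6
C² = P²·S² = 1/7 ; C = +0.377964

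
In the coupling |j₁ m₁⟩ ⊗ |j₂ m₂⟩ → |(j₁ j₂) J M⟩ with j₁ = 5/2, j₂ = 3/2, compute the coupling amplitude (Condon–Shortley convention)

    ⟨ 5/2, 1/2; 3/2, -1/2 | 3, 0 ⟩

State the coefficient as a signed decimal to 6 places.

triangle: 1!*4!*2!/8! = 48/40320
(j±m)!: 3!*2!*1!*2!*3!*3! = 864
prefactor² = (2J+1)*Δ*N² = 36/5
  k=0: +1/(0!*1!*2!*1!*2!*1!) = 1/4
  k=1: −1/(1!*0!*1!*0!*3!*2!) = -1/12
Σ = 1/6  ⇒  CG² = 36/5*1/6² = 1/5
CG = +√(1/5) = +0.447214

+√(1/5) = +0.447214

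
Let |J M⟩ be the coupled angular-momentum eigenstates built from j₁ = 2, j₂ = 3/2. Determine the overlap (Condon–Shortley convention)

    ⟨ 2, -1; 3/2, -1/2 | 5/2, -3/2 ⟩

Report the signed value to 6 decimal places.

j₁+j₂−J=1  J+j₁−j₂=3  J−j₁+j₂=2  j₁+j₂+J+1=7
(j₁±m₁, j₂±m₂, J±M) = (1,3,1,2,1,4)
P² = 144/35
sum k=0..1:
  [0] +1/6 = 1/6
  [1] −1/4 = -1/4
S = -1/12
C² = P²·S² = 1/35 ; C = -0.169031

−√(1/35) ≈ -0.169031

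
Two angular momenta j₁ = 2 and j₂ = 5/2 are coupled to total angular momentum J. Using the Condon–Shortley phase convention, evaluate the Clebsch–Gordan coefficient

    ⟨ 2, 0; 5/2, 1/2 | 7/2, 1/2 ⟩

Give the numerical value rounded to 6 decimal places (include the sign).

−√(4/105) ≈ -0.195180

j₁+j₂−J=1  J+j₁−j₂=3  J−j₁+j₂=4  j₁+j₂+J+1=9
(j₁±m₁, j₂±m₂, J±M) = (2,2,3,2,4,3)
P² = 768/35
sum k=0..1:
  [0] +1/12 = 1/12
  [1] −1/8 = -1/8
S = -1/24
C² = P²·S² = 4/105 ; C = -0.195180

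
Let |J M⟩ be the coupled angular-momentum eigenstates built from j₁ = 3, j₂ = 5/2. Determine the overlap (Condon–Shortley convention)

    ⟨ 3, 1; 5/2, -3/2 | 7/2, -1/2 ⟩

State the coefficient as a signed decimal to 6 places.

triangle: 2!×4!×3!/10! = 288/3628800
(j±m)!: 4!×2!×1!×4!×3!×4! = 165888
prefactor² = (2J+1)×Δ×N² = 18432/175
  k=0: +1/(0!×2!×2!×1!×2!×2!) = 1/16
  k=1: −1/(1!×1!×1!×0!×3!×3!) = -1/36
Σ = 5/144  ⇒  CG² = 18432/175×5/144² = 8/63
CG = +√(8/63) = +0.356348

+√(8/63) ≈ +0.356348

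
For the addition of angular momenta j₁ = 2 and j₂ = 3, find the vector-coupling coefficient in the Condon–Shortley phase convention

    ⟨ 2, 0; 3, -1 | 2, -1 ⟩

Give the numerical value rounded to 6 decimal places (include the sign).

√[5·3!1!3!/8! · 2!2!2!4!1!3!] = √(36/7)
  +(−1)^1/∏(1,2,1,1,0,2)! = -1/4  (running -1/4)
  +(−1)^2/∏(2,1,0,0,1,3)! = 1/12  (running -1/6)
⟨..|..⟩ = √(36/7)·(-1/6) = -0.377964

−√(1/7) = -0.377964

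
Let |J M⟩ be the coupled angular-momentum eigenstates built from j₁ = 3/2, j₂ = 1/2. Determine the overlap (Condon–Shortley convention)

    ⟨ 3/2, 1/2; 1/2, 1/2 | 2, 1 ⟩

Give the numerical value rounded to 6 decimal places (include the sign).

triangle: 0!·3!·1!/5! = 6/120
(j±m)!: 2!·1!·1!·0!·3!·1! = 12
prefactor² = (2J+1)·Δ·N² = 3
  k=0: +1/(0!·0!·1!·1!·2!·0!) = 1/2
Σ = 1/2  ⇒  CG² = 3·1/2² = 3/4
CG = +√(3/4) = +0.866025

+√(3/4) = +0.866025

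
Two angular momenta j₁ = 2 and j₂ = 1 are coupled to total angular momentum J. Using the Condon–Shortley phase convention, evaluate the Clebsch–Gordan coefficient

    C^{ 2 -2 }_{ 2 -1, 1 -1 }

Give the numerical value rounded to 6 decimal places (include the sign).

+0.577350  (= +√(1/3))

triangle: 1!·3!·1!/6! = 6/720
(j±m)!: 1!·3!·0!·2!·0!·4! = 288
prefactor² = (2J+1)·Δ·N² = 12
  k=0: +1/(0!·1!·3!·0!·0!·1!) = 1/6
Σ = 1/6  ⇒  CG² = 12·1/6² = 1/3
CG = +√(1/3) = +0.577350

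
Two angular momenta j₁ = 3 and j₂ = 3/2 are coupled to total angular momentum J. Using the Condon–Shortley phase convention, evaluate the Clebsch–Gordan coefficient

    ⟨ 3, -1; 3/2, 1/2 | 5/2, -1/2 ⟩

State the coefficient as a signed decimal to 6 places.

j₁+j₂−J=2  J+j₁−j₂=4  J−j₁+j₂=1  j₁+j₂+J+1=8
(j₁±m₁, j₂±m₂, J±M) = (2,4,2,1,2,3)
P² = 288/35
sum k=1..2:
  [1] −1/6 = -1/6
  [2] +1/8 = 1/8
S = -1/24
C² = P²·S² = 1/70 ; C = -0.119523

−√(1/70) ≈ -0.119523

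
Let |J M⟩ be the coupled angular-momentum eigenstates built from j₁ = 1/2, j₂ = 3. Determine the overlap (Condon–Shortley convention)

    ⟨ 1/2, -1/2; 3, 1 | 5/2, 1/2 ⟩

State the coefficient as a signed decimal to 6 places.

√[6·1!0!5!/7! · 0!1!4!2!3!2!] = √(576/7)
  +(−1)^1/∏(1,0,0,3,0,2)! = -1/12  (running -1/12)
⟨..|..⟩ = √(576/7)·(-1/12) = -0.755929

-0.755929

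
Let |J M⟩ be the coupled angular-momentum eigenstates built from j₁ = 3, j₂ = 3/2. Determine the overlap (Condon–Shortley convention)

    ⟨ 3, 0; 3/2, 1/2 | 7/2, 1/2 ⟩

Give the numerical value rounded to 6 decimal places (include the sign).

−√(2/21) ≈ -0.308607

j₁+j₂−J=1  J+j₁−j₂=5  J−j₁+j₂=2  j₁+j₂+J+1=9
(j₁±m₁, j₂±m₂, J±M) = (3,3,2,1,4,3)
P² = 384/7
sum k=0..1:
  [0] +1/24 = 1/24
  [1] −1/12 = -1/12
S = -1/24
C² = P²·S² = 2/21 ; C = -0.308607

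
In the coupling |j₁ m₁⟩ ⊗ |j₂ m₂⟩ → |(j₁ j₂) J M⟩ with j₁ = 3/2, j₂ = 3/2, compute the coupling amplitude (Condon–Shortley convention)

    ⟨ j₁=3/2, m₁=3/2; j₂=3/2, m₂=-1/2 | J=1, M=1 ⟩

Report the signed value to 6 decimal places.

+0.547723  (= +√(3/10))

j₁+j₂−J=2  J+j₁−j₂=1  J−j₁+j₂=1  j₁+j₂+J+1=5
(j₁±m₁, j₂±m₂, J±M) = (3,0,1,2,2,0)
P² = 6/5
sum k=0..0:
  [0] +1/2 = 1/2
S = 1/2
C² = P²·S² = 3/10 ; C = +0.547723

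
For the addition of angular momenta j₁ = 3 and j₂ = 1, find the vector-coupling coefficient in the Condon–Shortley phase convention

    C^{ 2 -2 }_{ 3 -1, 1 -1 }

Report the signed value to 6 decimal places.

+√(1/21) ≈ +0.218218

√[5·2!4!0!/7! · 2!4!0!2!0!4!] = √(768/7)
  +(−1)^0/∏(0,2,4,0,0,0)! = 1/48  (running 1/48)
⟨..|..⟩ = √(768/7)·(1/48) = +0.218218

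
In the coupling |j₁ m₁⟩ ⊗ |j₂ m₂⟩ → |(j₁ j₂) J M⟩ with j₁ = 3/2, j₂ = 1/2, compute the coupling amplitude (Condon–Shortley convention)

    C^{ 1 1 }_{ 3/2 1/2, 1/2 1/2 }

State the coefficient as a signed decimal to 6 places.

-0.500000  (= −√(1/4))

j₁+j₂−J=1  J+j₁−j₂=2  J−j₁+j₂=0  j₁+j₂+J+1=4
(j₁±m₁, j₂±m₂, J±M) = (2,1,1,0,2,0)
P² = 1
sum k=1..1:
  [1] −1/2 = -1/2
S = -1/2
C² = P²·S² = 1/4 ; C = -0.500000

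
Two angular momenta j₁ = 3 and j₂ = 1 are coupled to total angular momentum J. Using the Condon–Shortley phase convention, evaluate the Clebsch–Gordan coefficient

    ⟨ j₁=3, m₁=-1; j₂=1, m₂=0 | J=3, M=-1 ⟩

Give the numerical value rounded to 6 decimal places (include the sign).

−√(1/12) = -0.288675

√[7·1!5!1!/8! · 2!4!1!1!2!4!] = √(48)
  +(−1)^0/∏(0,1,4,1,1,0)! = 1/24  (running 1/24)
  +(−1)^1/∏(1,0,3,0,2,1)! = -1/12  (running -1/24)
⟨..|..⟩ = √(48)·(-1/24) = -0.288675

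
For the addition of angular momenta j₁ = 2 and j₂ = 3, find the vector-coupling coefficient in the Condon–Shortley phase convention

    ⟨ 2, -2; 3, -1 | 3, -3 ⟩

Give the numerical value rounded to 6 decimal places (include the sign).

√[7·2!2!4!/9! · 0!4!2!4!0!6!] = √(1536)
  +(−1)^2/∏(2,0,2,0,0,4)! = 1/96  (running 1/96)
⟨..|..⟩ = √(1536)·(1/96) = +0.408248

+√(1/6) ≈ +0.408248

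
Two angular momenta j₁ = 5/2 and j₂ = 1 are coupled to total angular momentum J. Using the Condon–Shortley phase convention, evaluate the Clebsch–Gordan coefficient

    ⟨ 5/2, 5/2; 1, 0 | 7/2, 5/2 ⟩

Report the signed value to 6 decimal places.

√[8·0!5!2!/8! · 5!0!1!1!6!1!] = √(28800/7)
  +(−1)^0/∏(0,0,0,1,5,1)! = 1/120  (running 1/120)
⟨..|..⟩ = √(28800/7)·(1/120) = +0.534522

+√(2/7) ≈ +0.534522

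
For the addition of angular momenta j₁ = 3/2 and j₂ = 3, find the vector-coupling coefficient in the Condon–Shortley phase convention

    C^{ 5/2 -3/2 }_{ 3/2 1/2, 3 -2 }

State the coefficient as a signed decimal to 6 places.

triangle: 2!×1!×4!/8! = 48/40320
(j±m)!: 2!×1!×1!×5!×1!×4! = 5760
prefactor² = (2J+1)×Δ×N² = 288/7
  k=0: +1/(0!×2!×1!×1!×0!×3!) = 1/12
  k=1: −1/(1!×1!×0!×0!×1!×4!) = -1/24
Σ = 1/24  ⇒  CG² = 288/7×1/24² = 1/14
CG = +√(1/14) = +0.267261

+√(1/14) = +0.267261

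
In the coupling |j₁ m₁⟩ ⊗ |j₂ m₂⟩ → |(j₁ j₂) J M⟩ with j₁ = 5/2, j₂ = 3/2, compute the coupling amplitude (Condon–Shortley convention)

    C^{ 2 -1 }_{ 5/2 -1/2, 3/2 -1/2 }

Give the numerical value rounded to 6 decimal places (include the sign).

triangle: 2!·3!·1!/7! = 12/5040
(j±m)!: 2!·3!·1!·2!·1!·3! = 144
prefactor² = (2J+1)·Δ·N² = 12/7
  k=0: +1/(0!·2!·3!·1!·0!·0!) = 1/12
  k=1: −1/(1!·1!·2!·0!·1!·1!) = -1/2
Σ = -5/12  ⇒  CG² = 12/7·(-5/12)² = 25/84
CG = −√(25/84) = -0.545545

-0.545545  (= −√(25/84))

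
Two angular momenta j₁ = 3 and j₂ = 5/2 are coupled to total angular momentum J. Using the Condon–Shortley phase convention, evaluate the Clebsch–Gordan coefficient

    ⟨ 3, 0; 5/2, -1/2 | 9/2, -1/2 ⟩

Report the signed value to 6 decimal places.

+√(10/231) = +0.208063

√[10·1!5!4!/11! · 3!3!2!3!4!5!] = √(69120/77)
  +(−1)^0/∏(0,1,3,2,2,2)! = 1/48  (running 1/48)
  +(−1)^1/∏(1,0,2,1,3,3)! = -1/72  (running 1/144)
⟨..|..⟩ = √(69120/77)·(1/144) = +0.208063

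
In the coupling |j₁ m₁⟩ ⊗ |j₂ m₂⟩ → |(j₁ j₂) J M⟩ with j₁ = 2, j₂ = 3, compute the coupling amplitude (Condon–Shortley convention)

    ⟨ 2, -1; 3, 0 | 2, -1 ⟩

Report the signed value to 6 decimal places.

j₁+j₂−J=3  J+j₁−j₂=1  J−j₁+j₂=3  j₁+j₂+J+1=8
(j₁±m₁, j₂±m₂, J±M) = (1,3,3,3,1,3)
P² = 81/14
sum k=2..3:
  [2] +1/4 = 1/4
  [3] −1/36 = -1/36
S = 2/9
C² = P²·S² = 2/7 ; C = +0.534522

+0.534522  (= +√(2/7))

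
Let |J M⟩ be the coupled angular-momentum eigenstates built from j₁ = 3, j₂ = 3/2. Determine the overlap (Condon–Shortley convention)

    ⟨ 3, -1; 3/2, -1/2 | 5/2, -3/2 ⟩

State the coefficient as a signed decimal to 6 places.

-0.591608  (= −√(7/20))

√[6·2!4!1!/8! · 2!4!1!2!1!4!] = √(576/35)
  +(−1)^0/∏(0,2,4,1,0,0)! = 1/48  (running 1/48)
  +(−1)^1/∏(1,1,3,0,1,1)! = -1/6  (running -7/48)
⟨..|..⟩ = √(576/35)·(-7/48) = -0.591608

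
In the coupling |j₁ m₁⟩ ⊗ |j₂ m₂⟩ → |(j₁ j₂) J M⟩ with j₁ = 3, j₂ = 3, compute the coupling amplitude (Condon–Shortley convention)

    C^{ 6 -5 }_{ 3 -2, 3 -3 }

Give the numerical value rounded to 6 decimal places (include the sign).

√[13·0!6!6!/13! · 1!5!0!6!1!11!] = √(3732480000)
  +(−1)^0/∏(0,0,5,0,1,6)! = 1/86400  (running 1/86400)
⟨..|..⟩ = √(3732480000)·(1/86400) = +0.707107

+√(1/2) = +0.707107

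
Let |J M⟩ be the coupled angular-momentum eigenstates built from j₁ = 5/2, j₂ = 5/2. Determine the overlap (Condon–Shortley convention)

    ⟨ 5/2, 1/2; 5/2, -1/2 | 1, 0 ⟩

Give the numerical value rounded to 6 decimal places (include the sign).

√[3·4!1!1!/7! · 3!2!2!3!1!1!] = √(72/35)
  +(−1)^1/∏(1,3,1,1,0,0)! = -1/6  (running -1/6)
  +(−1)^2/∏(2,2,0,0,1,1)! = 1/4  (running 1/12)
⟨..|..⟩ = √(72/35)·(1/12) = +0.119523

+√(1/70) = +0.119523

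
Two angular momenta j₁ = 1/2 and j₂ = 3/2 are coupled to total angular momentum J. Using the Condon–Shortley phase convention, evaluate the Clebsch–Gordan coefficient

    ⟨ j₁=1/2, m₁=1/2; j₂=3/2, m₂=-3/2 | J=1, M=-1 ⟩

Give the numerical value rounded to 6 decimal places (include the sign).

+√(3/4) = +0.866025

triangle: 1!·0!·2!/4! = 2/24
(j±m)!: 1!·0!·0!·3!·0!·2! = 12
prefactor² = (2J+1)·Δ·N² = 3
  k=0: +1/(0!·1!·0!·0!·0!·2!) = 1/2
Σ = 1/2  ⇒  CG² = 3·1/2² = 3/4
CG = +√(3/4) = +0.866025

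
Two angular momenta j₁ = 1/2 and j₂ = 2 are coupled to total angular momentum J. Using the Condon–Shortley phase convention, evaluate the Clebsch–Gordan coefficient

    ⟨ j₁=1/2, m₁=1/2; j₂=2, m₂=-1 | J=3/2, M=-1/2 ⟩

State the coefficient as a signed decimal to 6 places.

j₁+j₂−J=1  J+j₁−j₂=0  J−j₁+j₂=3  j₁+j₂+J+1=5
(j₁±m₁, j₂±m₂, J±M) = (1,0,1,3,1,2)
P² = 12/5
sum k=0..0:
  [0] +1/2 = 1/2
S = 1/2
C² = P²·S² = 3/5 ; C = +0.774597

+0.774597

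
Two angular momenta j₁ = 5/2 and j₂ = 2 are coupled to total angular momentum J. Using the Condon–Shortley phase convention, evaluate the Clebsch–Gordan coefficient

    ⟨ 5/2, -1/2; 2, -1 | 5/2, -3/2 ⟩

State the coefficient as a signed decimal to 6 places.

√[6·2!3!2!/8! · 2!3!1!3!1!4!] = √(216/35)
  +(−1)^0/∏(0,2,3,1,0,1)! = 1/12  (running 1/12)
  +(−1)^1/∏(1,1,2,0,1,2)! = -1/4  (running -1/6)
⟨..|..⟩ = √(216/35)·(-1/6) = -0.414039

-0.414039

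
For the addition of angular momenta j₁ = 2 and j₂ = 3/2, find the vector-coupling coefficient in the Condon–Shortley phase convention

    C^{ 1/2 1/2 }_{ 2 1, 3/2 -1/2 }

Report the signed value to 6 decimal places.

-0.547723

triangle: 3!*1!*0!/5! = 6/120
(j±m)!: 3!*1!*1!*2!*1!*0! = 12
prefactor² = (2J+1)*Δ*N² = 6/5
  k=1: −1/(1!*2!*0!*0!*1!*0!) = -1/2
Σ = -1/2  ⇒  CG² = 6/5*(-1/2)² = 3/10
CG = −√(3/10) = -0.547723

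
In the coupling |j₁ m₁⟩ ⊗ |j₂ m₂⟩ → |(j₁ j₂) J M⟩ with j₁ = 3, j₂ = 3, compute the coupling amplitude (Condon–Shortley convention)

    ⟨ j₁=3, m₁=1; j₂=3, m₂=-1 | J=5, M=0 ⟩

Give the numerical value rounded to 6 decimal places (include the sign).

+0.545545  (= +√(25/84))

√[11·1!5!5!/12! · 4!2!2!4!5!5!] = √(76800/7)
  +(−1)^0/∏(0,1,2,2,3,3)! = 1/144  (running 1/144)
  +(−1)^1/∏(1,0,1,1,4,4)! = -1/576  (running 1/192)
⟨..|..⟩ = √(76800/7)·(1/192) = +0.545545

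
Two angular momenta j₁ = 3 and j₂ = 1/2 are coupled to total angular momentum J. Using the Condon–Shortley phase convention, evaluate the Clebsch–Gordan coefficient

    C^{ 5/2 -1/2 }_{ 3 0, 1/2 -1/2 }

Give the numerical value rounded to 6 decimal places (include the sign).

+0.654654

triangle: 1!×5!×0!/7! = 120/5040
(j±m)!: 3!×3!×0!×1!×2!×3! = 432
prefactor² = (2J+1)×Δ×N² = 432/7
  k=0: +1/(0!×1!×3!×0!×2!×0!) = 1/12
Σ = 1/12  ⇒  CG² = 432/7×1/12² = 3/7
CG = +√(3/7) = +0.654654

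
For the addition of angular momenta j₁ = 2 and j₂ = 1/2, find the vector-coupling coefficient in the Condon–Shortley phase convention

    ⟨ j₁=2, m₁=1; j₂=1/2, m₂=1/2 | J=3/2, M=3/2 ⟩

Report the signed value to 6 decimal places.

j₁+j₂−J=1  J+j₁−j₂=3  J−j₁+j₂=0  j₁+j₂+J+1=5
(j₁±m₁, j₂±m₂, J±M) = (3,1,1,0,3,0)
P² = 36/5
sum k=1..1:
  [1] −1/6 = -1/6
S = -1/6
C² = P²·S² = 1/5 ; C = -0.447214

−√(1/5) = -0.447214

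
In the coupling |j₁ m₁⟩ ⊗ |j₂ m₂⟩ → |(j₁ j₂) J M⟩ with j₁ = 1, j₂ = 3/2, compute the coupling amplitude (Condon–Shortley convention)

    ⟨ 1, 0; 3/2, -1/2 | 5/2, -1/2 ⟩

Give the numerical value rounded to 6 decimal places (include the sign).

+√(3/5) = +0.774597

√[6·0!2!3!/6! · 1!1!1!2!2!3!] = √(12/5)
  +(−1)^0/∏(0,0,1,1,1,2)! = 1/2  (running 1/2)
⟨..|..⟩ = √(12/5)·(1/2) = +0.774597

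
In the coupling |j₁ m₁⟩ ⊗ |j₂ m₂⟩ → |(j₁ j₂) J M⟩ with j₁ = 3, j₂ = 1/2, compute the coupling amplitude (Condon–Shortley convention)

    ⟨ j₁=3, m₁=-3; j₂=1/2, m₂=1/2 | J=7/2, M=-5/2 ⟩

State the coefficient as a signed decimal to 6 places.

+√(1/7) = +0.377964

j₁+j₂−J=0  J+j₁−j₂=6  J−j₁+j₂=1  j₁+j₂+J+1=8
(j₁±m₁, j₂±m₂, J±M) = (0,6,1,0,1,6)
P² = 518400/7
sum k=0..0:
  [0] +1/720 = 1/720
S = 1/720
C² = P²·S² = 1/7 ; C = +0.377964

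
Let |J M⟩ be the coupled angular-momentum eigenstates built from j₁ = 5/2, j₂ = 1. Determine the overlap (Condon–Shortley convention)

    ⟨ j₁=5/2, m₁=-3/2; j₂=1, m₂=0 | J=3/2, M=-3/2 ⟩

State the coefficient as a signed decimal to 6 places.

√[4·2!3!0!/6! · 1!4!1!1!0!3!] = √(48/5)
  +(−1)^1/∏(1,1,3,0,0,0)! = -1/6  (running -1/6)
⟨..|..⟩ = √(48/5)·(-1/6) = -0.516398

-0.516398  (= −√(4/15))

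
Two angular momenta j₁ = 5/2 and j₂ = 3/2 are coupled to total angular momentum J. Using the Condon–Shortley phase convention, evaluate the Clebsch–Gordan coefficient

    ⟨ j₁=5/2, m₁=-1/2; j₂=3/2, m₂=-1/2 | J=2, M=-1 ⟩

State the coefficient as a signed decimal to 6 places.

√[5·2!3!1!/7! · 2!3!1!2!1!3!] = √(12/7)
  +(−1)^0/∏(0,2,3,1,0,0)! = 1/12  (running 1/12)
  +(−1)^1/∏(1,1,2,0,1,1)! = -1/2  (running -5/12)
⟨..|..⟩ = √(12/7)·(-5/12) = -0.545545

-0.545545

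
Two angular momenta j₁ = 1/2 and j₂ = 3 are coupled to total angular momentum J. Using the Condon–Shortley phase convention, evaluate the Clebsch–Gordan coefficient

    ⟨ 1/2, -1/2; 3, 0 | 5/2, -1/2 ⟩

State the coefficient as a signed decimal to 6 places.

triangle: 1!*0!*5!/7! = 120/5040
(j±m)!: 0!*1!*3!*3!*2!*3! = 432
prefactor² = (2J+1)*Δ*N² = 432/7
  k=1: −1/(1!*0!*0!*2!*0!*3!) = -1/12
Σ = -1/12  ⇒  CG² = 432/7*(-1/12)² = 3/7
CG = −√(3/7) = -0.654654

-0.654654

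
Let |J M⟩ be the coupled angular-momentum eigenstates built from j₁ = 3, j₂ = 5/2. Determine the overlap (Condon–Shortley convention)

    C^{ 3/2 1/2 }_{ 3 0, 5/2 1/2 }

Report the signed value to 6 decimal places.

+√(4/35) = +0.338062

j₁+j₂−J=4  J+j₁−j₂=2  J−j₁+j₂=1  j₁+j₂+J+1=8
(j₁±m₁, j₂±m₂, J±M) = (3,3,3,2,2,1)
P² = 144/35
sum k=2..3:
  [2] +1/4 = 1/4
  [3] −1/12 = -1/12
S = 1/6
C² = P²·S² = 4/35 ; C = +0.338062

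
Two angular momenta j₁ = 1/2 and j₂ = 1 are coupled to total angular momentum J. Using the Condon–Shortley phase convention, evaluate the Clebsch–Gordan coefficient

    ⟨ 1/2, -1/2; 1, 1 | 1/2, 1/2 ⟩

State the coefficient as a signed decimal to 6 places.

√[2·1!0!1!/3! · 0!1!2!0!1!0!] = √(2/3)
  +(−1)^1/∏(1,0,0,1,0,0)! = -1  (running -1)
⟨..|..⟩ = √(2/3)·(-1) = -0.816497

-0.816497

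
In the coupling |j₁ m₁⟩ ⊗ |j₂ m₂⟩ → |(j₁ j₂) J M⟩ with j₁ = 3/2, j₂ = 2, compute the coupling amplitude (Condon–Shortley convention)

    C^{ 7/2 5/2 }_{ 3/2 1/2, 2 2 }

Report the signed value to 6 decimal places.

√[8·0!3!4!/8! · 2!1!4!0!6!1!] = √(6912/7)
  +(−1)^0/∏(0,0,1,4,2,0)! = 1/48  (running 1/48)
⟨..|..⟩ = √(6912/7)·(1/48) = +0.654654

+√(3/7) = +0.654654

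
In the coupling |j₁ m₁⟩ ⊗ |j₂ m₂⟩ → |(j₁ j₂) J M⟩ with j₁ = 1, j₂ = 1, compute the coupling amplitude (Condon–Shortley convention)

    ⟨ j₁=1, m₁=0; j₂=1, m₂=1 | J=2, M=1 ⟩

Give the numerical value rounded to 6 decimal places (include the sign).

j₁+j₂−J=0  J+j₁−j₂=2  J−j₁+j₂=2  j₁+j₂+J+1=5
(j₁±m₁, j₂±m₂, J±M) = (1,1,2,0,3,1)
P² = 2
sum k=0..0:
  [0] +1/2 = 1/2
S = 1/2
C² = P²·S² = 1/2 ; C = +0.707107

+√(1/2) ≈ +0.707107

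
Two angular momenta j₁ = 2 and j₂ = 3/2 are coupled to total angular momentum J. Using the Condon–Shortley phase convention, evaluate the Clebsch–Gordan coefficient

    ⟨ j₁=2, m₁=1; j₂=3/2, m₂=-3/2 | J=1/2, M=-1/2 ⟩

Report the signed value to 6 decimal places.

+√(1/10) ≈ +0.316228

j₁+j₂−J=3  J+j₁−j₂=1  J−j₁+j₂=0  j₁+j₂+J+1=5
(j₁±m₁, j₂±m₂, J±M) = (3,1,0,3,0,1)
P² = 18/5
sum k=0..0:
  [0] +1/6 = 1/6
S = 1/6
C² = P²·S² = 1/10 ; C = +0.316228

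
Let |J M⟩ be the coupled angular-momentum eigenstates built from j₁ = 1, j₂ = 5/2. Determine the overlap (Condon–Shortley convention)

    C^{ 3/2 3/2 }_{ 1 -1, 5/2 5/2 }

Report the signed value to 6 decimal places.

triangle: 2!·0!·3!/6! = 12/720
(j±m)!: 0!·2!·5!·0!·3!·0! = 1440
prefactor² = (2J+1)·Δ·N² = 96
  k=2: +1/(2!·0!·0!·3!·0!·0!) = 1/12
Σ = 1/12  ⇒  CG² = 96·1/12² = 2/3
CG = +√(2/3) = +0.816497

+0.816497  (= +√(2/3))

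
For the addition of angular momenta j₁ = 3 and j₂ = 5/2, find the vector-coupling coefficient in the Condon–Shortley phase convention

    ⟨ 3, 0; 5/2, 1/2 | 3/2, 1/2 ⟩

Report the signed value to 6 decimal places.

+√(4/35) = +0.338062

j₁+j₂−J=4  J+j₁−j₂=2  J−j₁+j₂=1  j₁+j₂+J+1=8
(j₁±m₁, j₂±m₂, J±M) = (3,3,3,2,2,1)
P² = 144/35
sum k=2..3:
  [2] +1/4 = 1/4
  [3] −1/12 = -1/12
S = 1/6
C² = P²·S² = 4/35 ; C = +0.338062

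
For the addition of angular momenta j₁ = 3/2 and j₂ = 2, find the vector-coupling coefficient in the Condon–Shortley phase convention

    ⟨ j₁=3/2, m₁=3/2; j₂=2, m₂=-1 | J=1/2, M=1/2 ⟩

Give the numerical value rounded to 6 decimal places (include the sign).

+√(1/10) ≈ +0.316228

triangle: 3!*0!*1!/5! = 6/120
(j±m)!: 3!*0!*1!*3!*1!*0! = 36
prefactor² = (2J+1)*Δ*N² = 18/5
  k=0: +1/(0!*3!*0!*1!*0!*0!) = 1/6
Σ = 1/6  ⇒  CG² = 18/5*1/6² = 1/10
CG = +√(1/10) = +0.316228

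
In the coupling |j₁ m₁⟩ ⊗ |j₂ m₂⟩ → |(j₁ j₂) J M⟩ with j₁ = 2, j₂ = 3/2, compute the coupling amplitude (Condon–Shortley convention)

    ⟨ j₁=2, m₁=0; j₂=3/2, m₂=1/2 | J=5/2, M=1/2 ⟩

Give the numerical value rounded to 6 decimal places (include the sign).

triangle: 1!×3!×2!/7! = 12/5040
(j±m)!: 2!×2!×2!×1!×3!×2! = 96
prefactor² = (2J+1)×Δ×N² = 48/35
  k=0: +1/(0!×1!×2!×2!×1!×0!) = 1/4
  k=1: −1/(1!×0!×1!×1!×2!×1!) = -1/2
Σ = -1/4  ⇒  CG² = 48/35×(-1/4)² = 3/35
CG = −√(3/35) = -0.292770

-0.292770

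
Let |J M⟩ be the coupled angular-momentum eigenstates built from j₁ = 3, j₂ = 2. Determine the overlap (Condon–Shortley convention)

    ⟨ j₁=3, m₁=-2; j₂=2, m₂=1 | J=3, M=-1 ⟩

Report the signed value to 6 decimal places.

+0.500000  (= +√(1/4))

√[7·2!4!2!/9! · 1!5!3!1!2!4!] = √(64)
  +(−1)^1/∏(1,1,4,2,0,0)! = -1/48  (running -1/48)
  +(−1)^2/∏(2,0,3,1,1,1)! = 1/12  (running 1/16)
⟨..|..⟩ = √(64)·(1/16) = +0.500000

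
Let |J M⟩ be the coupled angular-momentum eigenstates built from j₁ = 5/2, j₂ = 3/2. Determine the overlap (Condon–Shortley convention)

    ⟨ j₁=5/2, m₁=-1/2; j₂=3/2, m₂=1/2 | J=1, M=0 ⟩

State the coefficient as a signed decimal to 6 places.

j₁+j₂−J=3  J+j₁−j₂=2  J−j₁+j₂=0  j₁+j₂+J+1=6
(j₁±m₁, j₂±m₂, J±M) = (2,3,2,1,1,1)
P² = 6/5
sum k=2..2:
  [2] +1/2 = 1/2
S = 1/2
C² = P²·S² = 3/10 ; C = +0.547723

+√(3/10) ≈ +0.547723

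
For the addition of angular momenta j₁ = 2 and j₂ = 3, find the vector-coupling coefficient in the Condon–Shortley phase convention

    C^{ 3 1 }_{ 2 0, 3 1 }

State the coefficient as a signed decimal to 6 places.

√[7·2!2!4!/9! · 2!2!4!2!4!2!] = √(256/15)
  +(−1)^0/∏(0,2,2,4,0,0)! = 1/96  (running 1/96)
  +(−1)^1/∏(1,1,1,3,1,1)! = -1/6  (running -5/32)
  +(−1)^2/∏(2,0,0,2,2,2)! = 1/16  (running -3/32)
⟨..|..⟩ = √(256/15)·(-3/32) = -0.387298

-0.387298  (= −√(3/20))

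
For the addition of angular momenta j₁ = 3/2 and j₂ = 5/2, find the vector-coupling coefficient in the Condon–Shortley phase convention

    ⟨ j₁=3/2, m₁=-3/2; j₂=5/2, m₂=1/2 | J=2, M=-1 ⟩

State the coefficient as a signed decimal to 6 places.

+0.566947

j₁+j₂−J=2  J+j₁−j₂=1  J−j₁+j₂=3  j₁+j₂+J+1=7
(j₁±m₁, j₂±m₂, J±M) = (0,3,3,2,1,3)
P² = 36/7
sum k=2..2:
  [2] +1/4 = 1/4
S = 1/4
C² = P²·S² = 9/28 ; C = +0.566947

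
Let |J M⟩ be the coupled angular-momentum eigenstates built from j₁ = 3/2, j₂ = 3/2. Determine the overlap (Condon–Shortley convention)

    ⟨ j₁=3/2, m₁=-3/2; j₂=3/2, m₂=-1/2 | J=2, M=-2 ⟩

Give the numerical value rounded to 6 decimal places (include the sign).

−√(1/2) = -0.707107

√[5·1!2!2!/6! · 0!3!1!2!0!4!] = √(8)
  +(−1)^1/∏(1,0,2,0,0,2)! = -1/4  (running -1/4)
⟨..|..⟩ = √(8)·(-1/4) = -0.707107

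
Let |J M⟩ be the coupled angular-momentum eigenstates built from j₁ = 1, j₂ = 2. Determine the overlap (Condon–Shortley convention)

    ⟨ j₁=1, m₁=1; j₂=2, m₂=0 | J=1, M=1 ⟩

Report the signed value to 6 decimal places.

triangle: 2!*0!*2!/5! = 4/120
(j±m)!: 2!*0!*2!*2!*2!*0! = 16
prefactor² = (2J+1)*Δ*N² = 8/5
  k=0: +1/(0!*2!*0!*2!*0!*0!) = 1/4
Σ = 1/4  ⇒  CG² = 8/5*1/4² = 1/10
CG = +√(1/10) = +0.316228

+0.316228  (= +√(1/10))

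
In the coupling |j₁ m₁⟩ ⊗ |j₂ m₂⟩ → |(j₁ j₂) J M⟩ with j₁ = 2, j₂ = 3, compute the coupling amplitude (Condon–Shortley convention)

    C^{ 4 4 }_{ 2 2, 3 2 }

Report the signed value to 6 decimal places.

√[9·1!3!5!/10! · 4!0!5!1!8!0!] = √(207360)
  +(−1)^0/∏(0,1,0,5,3,0)! = 1/720  (running 1/720)
⟨..|..⟩ = √(207360)·(1/720) = +0.632456

+0.632456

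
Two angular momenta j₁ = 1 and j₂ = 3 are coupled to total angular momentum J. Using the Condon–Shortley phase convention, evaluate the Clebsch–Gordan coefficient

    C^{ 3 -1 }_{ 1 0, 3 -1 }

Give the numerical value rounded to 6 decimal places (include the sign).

+√(1/12) = +0.288675

√[7·1!1!5!/8! · 1!1!2!4!2!4!] = √(48)
  +(−1)^0/∏(0,1,1,2,0,3)! = 1/12  (running 1/12)
  +(−1)^1/∏(1,0,0,1,1,4)! = -1/24  (running 1/24)
⟨..|..⟩ = √(48)·(1/24) = +0.288675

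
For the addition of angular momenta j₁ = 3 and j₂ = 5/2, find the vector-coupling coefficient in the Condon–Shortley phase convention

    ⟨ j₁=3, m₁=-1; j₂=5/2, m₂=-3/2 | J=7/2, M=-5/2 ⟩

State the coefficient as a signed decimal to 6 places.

−√(10/63) = -0.398410

triangle: 2!*4!*3!/10! = 288/3628800
(j±m)!: 2!*4!*1!*4!*1!*6! = 829440
prefactor² = (2J+1)*Δ*N² = 18432/35
  k=0: +1/(0!*2!*4!*1!*0!*2!) = 1/96
  k=1: −1/(1!*1!*3!*0!*1!*3!) = -1/36
Σ = -5/288  ⇒  CG² = 18432/35*(-5/288)² = 10/63
CG = −√(10/63) = -0.398410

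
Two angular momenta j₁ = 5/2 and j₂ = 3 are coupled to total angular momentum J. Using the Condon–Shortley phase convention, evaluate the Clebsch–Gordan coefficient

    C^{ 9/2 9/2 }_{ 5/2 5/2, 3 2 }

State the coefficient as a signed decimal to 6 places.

+0.674200

triangle: 1!*4!*5!/11! = 2880/39916800
(j±m)!: 5!*0!*5!*1!*9!*0! = 5225472000
prefactor² = (2J+1)*Δ*N² = 41472000/11
  k=0: +1/(0!*1!*0!*5!*4!*0!) = 1/2880
Σ = 1/2880  ⇒  CG² = 41472000/11*1/2880² = 5/11
CG = +√(5/11) = +0.674200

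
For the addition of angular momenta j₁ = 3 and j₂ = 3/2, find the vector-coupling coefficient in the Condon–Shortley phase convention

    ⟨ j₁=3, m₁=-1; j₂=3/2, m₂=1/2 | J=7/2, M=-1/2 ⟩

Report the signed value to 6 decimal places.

-0.534522

triangle: 1!·5!·2!/9! = 240/362880
(j±m)!: 2!·4!·2!·1!·3!·4! = 13824
prefactor² = (2J+1)·Δ·N² = 512/7
  k=0: +1/(0!·1!·4!·2!·1!·0!) = 1/48
  k=1: −1/(1!·0!·3!·1!·2!·1!) = -1/12
Σ = -1/16  ⇒  CG² = 512/7·(-1/16)² = 2/7
CG = −√(2/7) = -0.534522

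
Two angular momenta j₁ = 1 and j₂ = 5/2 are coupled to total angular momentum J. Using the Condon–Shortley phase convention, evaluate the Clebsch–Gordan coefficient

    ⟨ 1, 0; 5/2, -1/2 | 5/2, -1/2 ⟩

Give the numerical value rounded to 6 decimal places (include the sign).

√[6·1!1!4!/7! · 1!1!2!3!2!3!] = √(144/35)
  +(−1)^0/∏(0,1,1,2,0,2)! = 1/4  (running 1/4)
  +(−1)^1/∏(1,0,0,1,1,3)! = -1/6  (running 1/12)
⟨..|..⟩ = √(144/35)·(1/12) = +0.169031

+√(1/35) = +0.169031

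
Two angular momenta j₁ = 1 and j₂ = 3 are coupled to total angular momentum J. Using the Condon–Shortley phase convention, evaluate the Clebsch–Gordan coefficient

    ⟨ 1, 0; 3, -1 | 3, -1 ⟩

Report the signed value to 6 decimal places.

√[7·1!1!5!/8! · 1!1!2!4!2!4!] = √(48)
  +(−1)^0/∏(0,1,1,2,0,3)! = 1/12  (running 1/12)
  +(−1)^1/∏(1,0,0,1,1,4)! = -1/24  (running 1/24)
⟨..|..⟩ = √(48)·(1/24) = +0.288675

+√(1/12) = +0.288675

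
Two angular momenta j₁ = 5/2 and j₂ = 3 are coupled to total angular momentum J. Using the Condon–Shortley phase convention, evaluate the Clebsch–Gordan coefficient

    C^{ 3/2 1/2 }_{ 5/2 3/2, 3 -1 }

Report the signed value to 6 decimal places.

-0.483046  (= −√(7/30))

triangle: 4!×1!×2!/8! = 48/40320
(j±m)!: 4!×1!×2!×4!×2!×1! = 2304
prefactor² = (2J+1)×Δ×N² = 384/35
  k=0: +1/(0!×4!×1!×2!×0!×0!) = 1/48
  k=1: −1/(1!×3!×0!×1!×1!×1!) = -1/6
Σ = -7/48  ⇒  CG² = 384/35×(-7/48)² = 7/30
CG = −√(7/30) = -0.483046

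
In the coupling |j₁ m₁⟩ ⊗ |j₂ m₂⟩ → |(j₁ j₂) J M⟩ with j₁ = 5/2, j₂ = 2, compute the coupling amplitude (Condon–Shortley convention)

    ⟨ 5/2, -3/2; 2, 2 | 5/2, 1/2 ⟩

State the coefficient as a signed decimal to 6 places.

+√(27/70) ≈ +0.621059

√[6·2!3!2!/8! · 1!4!4!0!3!2!] = √(864/35)
  +(−1)^2/∏(2,0,2,2,1,0)! = 1/8  (running 1/8)
⟨..|..⟩ = √(864/35)·(1/8) = +0.621059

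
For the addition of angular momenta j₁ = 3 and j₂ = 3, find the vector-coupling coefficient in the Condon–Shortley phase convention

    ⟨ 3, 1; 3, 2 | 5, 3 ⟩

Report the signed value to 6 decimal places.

√[11·1!5!5!/12! · 4!2!5!1!8!2!] = √(153600)
  +(−1)^0/∏(0,1,2,5,3,0)! = 1/1440  (running 1/1440)
  +(−1)^1/∏(1,0,1,4,4,1)! = -1/576  (running -1/960)
⟨..|..⟩ = √(153600)·(-1/960) = -0.408248

-0.408248  (= −√(1/6))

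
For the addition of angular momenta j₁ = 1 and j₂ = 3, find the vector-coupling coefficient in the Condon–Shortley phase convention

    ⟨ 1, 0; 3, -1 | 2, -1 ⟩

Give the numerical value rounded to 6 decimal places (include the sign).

√[5·2!0!4!/7! · 1!1!2!4!1!3!] = √(96/7)
  +(−1)^1/∏(1,1,0,1,0,3)! = -1/6  (running -1/6)
⟨..|..⟩ = √(96/7)·(-1/6) = -0.617213

−√(8/21) = -0.617213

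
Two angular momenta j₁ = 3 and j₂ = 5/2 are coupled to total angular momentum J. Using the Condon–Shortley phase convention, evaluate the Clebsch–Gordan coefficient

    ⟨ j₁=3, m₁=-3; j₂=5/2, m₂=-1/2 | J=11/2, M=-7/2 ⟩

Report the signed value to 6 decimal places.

+0.426401

j₁+j₂−J=0  J+j₁−j₂=6  J−j₁+j₂=5  j₁+j₂+J+1=12
(j₁±m₁, j₂±m₂, J±M) = (0,6,2,3,2,9)
P² = 149299200/11
sum k=0..0:
  [0] +1/8640 = 1/8640
S = 1/8640
C² = P²·S² = 2/11 ; C = +0.426401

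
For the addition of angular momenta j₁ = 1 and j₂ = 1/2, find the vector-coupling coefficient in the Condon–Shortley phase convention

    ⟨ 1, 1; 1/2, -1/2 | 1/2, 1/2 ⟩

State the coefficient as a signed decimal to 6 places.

j₁+j₂−J=1  J+j₁−j₂=1  J−j₁+j₂=0  j₁+j₂+J+1=3
(j₁±m₁, j₂±m₂, J±M) = (2,0,0,1,1,0)
P² = 2/3
sum k=0..0:
  [0] +1/1 = 1
S = 1
C² = P²·S² = 2/3 ; C = +0.816497

+√(2/3) ≈ +0.816497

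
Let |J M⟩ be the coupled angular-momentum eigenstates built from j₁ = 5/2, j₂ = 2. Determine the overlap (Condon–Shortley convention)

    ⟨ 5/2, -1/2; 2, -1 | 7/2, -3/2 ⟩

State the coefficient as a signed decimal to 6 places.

+√(2/21) ≈ +0.308607

triangle: 1!*4!*3!/9! = 144/362880
(j±m)!: 2!*3!*1!*3!*2!*5! = 17280
prefactor² = (2J+1)*Δ*N² = 384/7
  k=0: +1/(0!*1!*3!*1!*1!*2!) = 1/12
  k=1: −1/(1!*0!*2!*0!*2!*3!) = -1/24
Σ = 1/24  ⇒  CG² = 384/7*1/24² = 2/21
CG = +√(2/21) = +0.308607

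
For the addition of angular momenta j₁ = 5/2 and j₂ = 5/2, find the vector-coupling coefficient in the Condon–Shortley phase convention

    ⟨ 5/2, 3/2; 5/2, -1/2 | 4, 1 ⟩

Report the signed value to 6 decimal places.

j₁+j₂−J=1  J+j₁−j₂=4  J−j₁+j₂=4  j₁+j₂+J+1=10
(j₁±m₁, j₂±m₂, J±M) = (4,1,2,3,5,3)
P² = 10368/35
sum k=0..1:
  [0] +1/24 = 1/24
  [1] −1/144 = -1/144
S = 5/144
C² = P²·S² = 5/14 ; C = +0.597614

+0.597614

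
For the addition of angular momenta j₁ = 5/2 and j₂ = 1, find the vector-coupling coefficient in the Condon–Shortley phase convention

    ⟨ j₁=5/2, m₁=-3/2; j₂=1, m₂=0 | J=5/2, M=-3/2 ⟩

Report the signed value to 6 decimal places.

√[6·1!4!1!/7! · 1!4!1!1!1!4!] = √(576/35)
  +(−1)^0/∏(0,1,4,1,0,0)! = 1/24  (running 1/24)
  +(−1)^1/∏(1,0,3,0,1,1)! = -1/6  (running -1/8)
⟨..|..⟩ = √(576/35)·(-1/8) = -0.507093

-0.507093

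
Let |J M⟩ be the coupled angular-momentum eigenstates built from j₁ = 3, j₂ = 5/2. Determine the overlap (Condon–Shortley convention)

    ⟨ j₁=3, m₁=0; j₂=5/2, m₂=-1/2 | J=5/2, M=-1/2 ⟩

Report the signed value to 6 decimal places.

−√(8/105) ≈ -0.276026

√[6·3!3!2!/9! · 3!3!2!3!2!3!] = √(216/35)
  +(−1)^0/∏(0,3,3,2,0,0)! = 1/72  (running 1/72)
  +(−1)^1/∏(1,2,2,1,1,1)! = -1/4  (running -17/72)
  +(−1)^2/∏(2,1,1,0,2,2)! = 1/8  (running -1/9)
⟨..|..⟩ = √(216/35)·(-1/9) = -0.276026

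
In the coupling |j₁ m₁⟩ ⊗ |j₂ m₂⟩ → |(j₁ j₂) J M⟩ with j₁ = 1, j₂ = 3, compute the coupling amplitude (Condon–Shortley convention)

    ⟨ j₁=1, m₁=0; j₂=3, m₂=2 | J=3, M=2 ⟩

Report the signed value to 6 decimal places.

−√(1/3) ≈ -0.577350

triangle: 1!×1!×5!/8! = 120/40320
(j±m)!: 1!×1!×5!×1!×5!×1! = 14400
prefactor² = (2J+1)×Δ×N² = 300
  k=0: +1/(0!×1!×1!×5!×0!×0!) = 1/120
  k=1: −1/(1!×0!×0!×4!×1!×1!) = -1/24
Σ = -1/30  ⇒  CG² = 300×(-1/30)² = 1/3
CG = −√(1/3) = -0.577350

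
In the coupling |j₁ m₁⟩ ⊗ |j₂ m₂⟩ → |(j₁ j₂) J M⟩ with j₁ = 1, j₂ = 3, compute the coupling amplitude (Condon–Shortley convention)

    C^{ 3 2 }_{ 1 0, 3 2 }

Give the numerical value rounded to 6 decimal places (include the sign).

-0.577350  (= −√(1/3))

triangle: 1!×1!×5!/8! = 120/40320
(j±m)!: 1!×1!×5!×1!×5!×1! = 14400
prefactor² = (2J+1)×Δ×N² = 300
  k=0: +1/(0!×1!×1!×5!×0!×0!) = 1/120
  k=1: −1/(1!×0!×0!×4!×1!×1!) = -1/24
Σ = -1/30  ⇒  CG² = 300×(-1/30)² = 1/3
CG = −√(1/3) = -0.577350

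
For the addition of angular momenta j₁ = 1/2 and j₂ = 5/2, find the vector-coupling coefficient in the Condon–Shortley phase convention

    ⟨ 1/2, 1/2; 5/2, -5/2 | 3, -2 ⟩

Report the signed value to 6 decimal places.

+√(1/6) = +0.408248

triangle: 0!×1!×5!/7! = 120/5040
(j±m)!: 1!×0!×0!×5!×1!×5! = 14400
prefactor² = (2J+1)×Δ×N² = 2400
  k=0: +1/(0!×0!×0!×0!×1!×5!) = 1/120
Σ = 1/120  ⇒  CG² = 2400×1/120² = 1/6
CG = +√(1/6) = +0.408248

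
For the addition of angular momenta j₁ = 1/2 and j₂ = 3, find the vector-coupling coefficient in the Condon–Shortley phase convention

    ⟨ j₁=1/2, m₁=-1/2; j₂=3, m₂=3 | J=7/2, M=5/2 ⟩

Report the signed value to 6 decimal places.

√[8·0!1!6!/8! · 0!1!6!0!6!1!] = √(518400/7)
  +(−1)^0/∏(0,0,1,6,0,0)! = 1/720  (running 1/720)
⟨..|..⟩ = √(518400/7)·(1/720) = +0.377964

+√(1/7) ≈ +0.377964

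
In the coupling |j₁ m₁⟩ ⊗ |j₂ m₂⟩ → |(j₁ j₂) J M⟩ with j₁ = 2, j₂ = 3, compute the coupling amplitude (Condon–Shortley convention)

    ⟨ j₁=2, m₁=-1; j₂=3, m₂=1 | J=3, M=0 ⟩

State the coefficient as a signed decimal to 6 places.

j₁+j₂−J=2  J+j₁−j₂=2  J−j₁+j₂=4  j₁+j₂+J+1=9
(j₁±m₁, j₂±m₂, J±M) = (1,3,4,2,3,3)
P² = 96/5
sum k=1..2:
  [1] −1/12 = -1/12
  [2] +1/8 = 1/8
S = 1/24
C² = P²·S² = 1/30 ; C = +0.182574

+0.182574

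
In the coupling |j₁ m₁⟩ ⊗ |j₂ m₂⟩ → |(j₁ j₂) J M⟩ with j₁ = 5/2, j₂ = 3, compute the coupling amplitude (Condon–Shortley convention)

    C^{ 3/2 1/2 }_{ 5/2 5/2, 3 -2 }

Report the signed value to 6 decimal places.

j₁+j₂−J=4  J+j₁−j₂=1  J−j₁+j₂=2  j₁+j₂+J+1=8
(j₁±m₁, j₂±m₂, J±M) = (5,0,1,5,2,1)
P² = 960/7
sum k=0..0:
  [0] +1/24 = 1/24
S = 1/24
C² = P²·S² = 5/21 ; C = +0.487950

+0.487950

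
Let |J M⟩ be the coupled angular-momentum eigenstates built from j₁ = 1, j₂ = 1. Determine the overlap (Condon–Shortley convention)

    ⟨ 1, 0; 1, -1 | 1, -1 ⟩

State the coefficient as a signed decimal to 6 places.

+0.707107

triangle: 1!*1!*1!/4! = 1/24
(j±m)!: 1!*1!*0!*2!*0!*2! = 4
prefactor² = (2J+1)*Δ*N² = 1/2
  k=0: +1/(0!*1!*1!*0!*0!*1!) = 1
Σ = 1  ⇒  CG² = 1/2*1² = 1/2
CG = +√(1/2) = +0.707107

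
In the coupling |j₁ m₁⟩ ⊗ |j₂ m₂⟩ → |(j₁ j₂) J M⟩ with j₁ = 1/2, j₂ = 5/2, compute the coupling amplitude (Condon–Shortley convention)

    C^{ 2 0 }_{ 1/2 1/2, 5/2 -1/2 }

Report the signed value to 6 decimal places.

+0.707107  (= +√(1/2))

√[5·1!0!4!/6! · 1!0!2!3!2!2!] = √(8)
  +(−1)^0/∏(0,1,0,2,0,2)! = 1/4  (running 1/4)
⟨..|..⟩ = √(8)·(1/4) = +0.707107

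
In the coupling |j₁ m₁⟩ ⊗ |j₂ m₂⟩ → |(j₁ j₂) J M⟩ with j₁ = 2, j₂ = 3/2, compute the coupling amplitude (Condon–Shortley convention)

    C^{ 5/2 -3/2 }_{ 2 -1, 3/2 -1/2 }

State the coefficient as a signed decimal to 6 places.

triangle: 1!*3!*2!/7! = 12/5040
(j±m)!: 1!*3!*1!*2!*1!*4! = 288
prefactor² = (2J+1)*Δ*N² = 144/35
  k=0: +1/(0!*1!*3!*1!*0!*1!) = 1/6
  k=1: −1/(1!*0!*2!*0!*1!*2!) = -1/4
Σ = -1/12  ⇒  CG² = 144/35*(-1/12)² = 1/35
CG = −√(1/35) = -0.169031

-0.169031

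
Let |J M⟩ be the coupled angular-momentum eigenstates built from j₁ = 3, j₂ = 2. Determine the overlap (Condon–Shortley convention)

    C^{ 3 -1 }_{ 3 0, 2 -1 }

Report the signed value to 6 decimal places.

j₁+j₂−J=2  J+j₁−j₂=4  J−j₁+j₂=2  j₁+j₂+J+1=9
(j₁±m₁, j₂±m₂, J±M) = (3,3,1,3,2,4)
P² = 96/5
sum k=0..1:
  [0] +1/12 = 1/12
  [1] −1/8 = -1/8
S = -1/24
C² = P²·S² = 1/30 ; C = -0.182574

−√(1/30) ≈ -0.182574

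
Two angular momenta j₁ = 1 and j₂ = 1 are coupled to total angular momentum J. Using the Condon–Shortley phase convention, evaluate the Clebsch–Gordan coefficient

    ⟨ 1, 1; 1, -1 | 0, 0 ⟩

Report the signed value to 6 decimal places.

√[1·2!0!0!/3! · 2!0!0!2!0!0!] = √(4/3)
  +(−1)^0/∏(0,2,0,0,0,0)! = 1/2  (running 1/2)
⟨..|..⟩ = √(4/3)·(1/2) = +0.577350

+√(1/3) = +0.577350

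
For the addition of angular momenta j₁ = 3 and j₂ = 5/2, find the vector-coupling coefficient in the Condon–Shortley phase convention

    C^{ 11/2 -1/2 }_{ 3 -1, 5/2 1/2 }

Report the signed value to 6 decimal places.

√[12·0!6!5!/12! · 2!4!3!2!5!6!] = √(8294400/77)
  +(−1)^0/∏(0,0,4,3,2,2)! = 1/576  (running 1/576)
⟨..|..⟩ = √(8294400/77)·(1/576) = +0.569803

+0.569803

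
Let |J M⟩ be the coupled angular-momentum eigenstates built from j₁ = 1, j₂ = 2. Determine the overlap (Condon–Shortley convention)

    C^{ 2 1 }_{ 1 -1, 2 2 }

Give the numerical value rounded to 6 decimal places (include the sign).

√[5·1!1!3!/6! · 0!2!4!0!3!1!] = √(12)
  +(−1)^1/∏(1,0,1,3,0,0)! = -1/6  (running -1/6)
⟨..|..⟩ = √(12)·(-1/6) = -0.577350

-0.577350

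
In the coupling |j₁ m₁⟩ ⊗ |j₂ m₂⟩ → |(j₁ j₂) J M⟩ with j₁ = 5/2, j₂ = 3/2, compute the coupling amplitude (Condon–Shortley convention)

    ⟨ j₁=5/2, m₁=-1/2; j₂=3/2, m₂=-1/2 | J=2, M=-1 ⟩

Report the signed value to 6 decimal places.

−√(25/84) ≈ -0.545545

j₁+j₂−J=2  J+j₁−j₂=3  J−j₁+j₂=1  j₁+j₂+J+1=7
(j₁±m₁, j₂±m₂, J±M) = (2,3,1,2,1,3)
P² = 12/7
sum k=0..1:
  [0] +1/12 = 1/12
  [1] −1/2 = -1/2
S = -5/12
C² = P²·S² = 25/84 ; C = -0.545545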